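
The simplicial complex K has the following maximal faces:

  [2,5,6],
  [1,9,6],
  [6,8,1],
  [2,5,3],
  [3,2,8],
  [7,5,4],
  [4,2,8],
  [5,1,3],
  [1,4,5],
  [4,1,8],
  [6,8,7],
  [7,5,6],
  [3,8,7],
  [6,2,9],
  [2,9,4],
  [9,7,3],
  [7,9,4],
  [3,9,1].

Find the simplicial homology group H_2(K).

Fix the vertex order 1 < 2 < 3 < 4 < 5 < 6 < 7 < 8 < 9 and write every simplex with vertices in increasing order. Then dim K = 2 and the simplices of K are:

  0-simplices (9): [1], [2], [3], [4], [5], [6], [7], [8], [9]
  1-simplices (27): (27 of them)
  2-simplices (18): [1,3,5], [1,3,9], [1,4,5], [1,4,8], [1,6,8], [1,6,9], [2,3,5], [2,3,8], [2,4,8], [2,4,9], [2,5,6], [2,6,9], [3,7,8], [3,7,9], [4,5,7], [4,7,9], [5,6,7], [6,7,8]

so the chain groups are C_0 ≅ Z^9, C_1 ≅ Z^27, C_2 ≅ Z^18.

∂_1: C_1 → C_0 maps an edge to its endpoints' difference, ∂[p,q] = q − p. For instance
  ∂[1,6] = [6] − [1].
As a 9×27 matrix over Z this has rank 8, with invariant factors (1,1,1,1,1,1,1,1).

Boundary ∂_2: C_2 → C_1 sends each 2-simplex [p,q,r] to [q,r] − [p,r] + [p,q]. For instance
  ∂[1,6,8] = [6,8] − [1,8] + [1,6],
  ∂[2,4,9] = [4,9] − [2,9] + [2,4].
The resulting 27×18 matrix has rank 17, and its Smith normal form has invariant factors (1,1,1,1,1,1,1,1,1,1,1,1,1,1,1,1,1).

Reading off H_k = ker ∂_k / im ∂_{k+1}:

  H_2: rank ker ∂_2 − rank ∂_3 = (18 − 17) − 0 = 1, and there is no ∂_3, so H_2 ≅ Z.

H_2 = Z.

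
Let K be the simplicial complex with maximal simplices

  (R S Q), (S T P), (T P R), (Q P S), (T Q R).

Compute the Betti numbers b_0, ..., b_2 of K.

b_0 = 1, b_1 = 1, b_2 = 0.

We work with the vertex ordering P < Q < R < S < T. The simplices of K, each written with vertices in increasing order, are:

  0-simplices (5): P, Q, R, S, T
  1-simplices (10): PQ, PR, PS, PT, QR, QS, QT, RS, RT, ST
  2-simplices (5): PQS, PRT, PST, QRS, QRT

Hence C_0 ≅ Z^5, C_1 ≅ Z^10, C_2 ≅ Z^5.

Boundary ∂_1: C_1 → C_0 maps an edge to its endpoints' difference, ∂[p,q] = q − p. For instance
  ∂RS = S − R.
The 5×10 boundary matrix has rank 4 and Smith normal form diag(1,1,1,1).

Boundary ∂_2: C_2 → C_1 sends each 2-simplex [p,q,r] to [q,r] − [p,r] + [p,q]. For instance
  ∂PQS = QS − PS + PQ,
  ∂QRS = RS − QS + QR.
The 10×5 boundary matrix has rank 5 and Smith normal form diag(1,1,1,1,1).

Reading off H_k = ker ∂_k / im ∂_{k+1}:

  H_0: rank C_0 − rank ∂_1 = 5 − 4 = 1, and the invariant factors of ∂_1 are all 1, so H_0 ≅ Z.
  H_1: rank ker ∂_1 − rank ∂_2 = (10 − 4) − 5 = 1, and the invariant factors of ∂_2 are all 1, so H_1 ≅ Z.
  H_2: rank ker ∂_2 − rank ∂_3 = (5 − 5) − 0 = 0, and there is no ∂_3, so H_2 ≅ 0.

Hence the Betti numbers are b_0 = 1, b_1 = 1, b_2 = 0.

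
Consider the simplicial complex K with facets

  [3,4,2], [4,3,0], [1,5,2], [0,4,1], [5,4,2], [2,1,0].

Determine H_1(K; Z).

H_1 ≅ Z.

Take the total order 0 < 1 < 2 < 3 < 4 < 5 on the vertex set. Then K (dimension 2) consists of the simplices:

  0-simplices (6): [0], [1], [2], [3], [4], [5]
  1-simplices (12): [0,1], [0,2], [0,3], [0,4], [1,2], [1,4], [1,5], [2,3], [2,4], [2,5], [3,4], [4,5]
  2-simplices (6): [0,1,2], [0,1,4], [0,3,4], [1,2,5], [2,3,4], [2,4,5]

so the chain groups are C_0 ≅ Z^6, C_1 ≅ Z^12, C_2 ≅ Z^6.

The boundary map ∂_1: C_1 → C_0 maps an edge to its endpoints' difference, ∂[p,q] = q − p. For instance
  ∂[2,5] = [5] − [2].
The 6×12 boundary matrix has rank 5 and Smith normal form diag(1,1,1,1,1).

The boundary map ∂_2: C_2 → C_1 acts by ∂[p,q,r] = [q,r] − [p,r] + [p,q]. For instance
  ∂[2,3,4] = [3,4] − [2,4] + [2,3],
  ∂[0,3,4] = [3,4] − [0,4] + [0,3].
This gives a 12×6 integer matrix of rank 6; reducing to Smith normal form yields diagonal entries (1,1,1,1,1,1).

Computing H_k = (kernel of ∂_k) / (image of ∂_{k+1}):

  H_1: rank ker ∂_1 − rank ∂_2 = (12 − 5) − 6 = 1, and the invariant factors of ∂_2 are all 1, so H_1 ≅ Z.

(K is a triangulation of the cylinder S^1 x I.)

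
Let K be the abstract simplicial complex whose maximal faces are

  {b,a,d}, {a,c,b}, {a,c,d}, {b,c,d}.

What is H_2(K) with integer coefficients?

H_2 ≅ Z.

Fix the vertex order a < b < c < d and write every simplex with vertices in increasing order. Then dim K = 2 and the simplices of K are:

  0-simplices (4): a, b, c, d
  1-simplices (6): ab, ac, ad, bc, bd, cd
  2-simplices (4): abc, abd, acd, bcd

so the chain groups are C_0 ≅ Z^4, C_1 ≅ Z^6, C_2 ≅ Z^4.

The boundary map ∂_1: C_1 → C_0 sends each edge [p,q] (with p < q) to q − p.
The resulting 4×6 matrix has rank 3, and its Smith normal form has invariant factors (1,1,1).

The boundary map ∂_2: C_2 → C_1 sends each 2-simplex [p,q,r] to [q,r] − [p,r] + [p,q]. For instance
  ∂acd = cd − ad + ac,
  ∂bcd = cd − bd + bc.
The resulting 6×4 matrix has rank 3, and its Smith normal form has invariant factors (1,1,1).

Reading off H_k = ker ∂_k / im ∂_{k+1}:

  H_2: rank ker ∂_2 − rank ∂_3 = (4 − 3) − 0 = 1, and there is no ∂_3, so H_2 ≅ Z.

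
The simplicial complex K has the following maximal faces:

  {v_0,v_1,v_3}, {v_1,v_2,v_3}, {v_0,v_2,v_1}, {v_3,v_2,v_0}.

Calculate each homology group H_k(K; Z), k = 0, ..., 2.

H_0 = Z,  H_1 = 0,  H_2 = Z.

Take the total order v_0 < v_1 < v_2 < v_3 on the vertex set. Then K (dimension 2) consists of the simplices:

  0-simplices (4): [v_0], [v_1], [v_2], [v_3]
  1-simplices (6): [v_0,v_1], [v_0,v_2], [v_0,v_3], [v_1,v_2], [v_1,v_3], [v_2,v_3]
  2-simplices (4): [v_0,v_1,v_2], [v_0,v_1,v_3], [v_0,v_2,v_3], [v_1,v_2,v_3]

so the chain groups are C_0 ≅ Z^4, C_1 ≅ Z^6, C_2 ≅ Z^4.

The boundary map ∂_1: C_1 → C_0 sends each edge [p,q] (with p < q) to q − p.
The 4×6 boundary matrix has rank 3 and Smith normal form diag(1,1,1).

Boundary ∂_2: C_2 → C_1 sends each 2-simplex [p,q,r] to [q,r] − [p,r] + [p,q]. For instance
  ∂[v_0,v_1,v_2] = [v_1,v_2] − [v_0,v_2] + [v_0,v_1],
  ∂[v_0,v_2,v_3] = [v_2,v_3] − [v_0,v_3] + [v_0,v_2].
This gives a 6×4 integer matrix of rank 3; reducing to Smith normal form yields diagonal entries (1,1,1).

Now H_k = ker ∂_k / im ∂_{k+1}, so:

  H_0: rank C_0 − rank ∂_1 = 4 − 3 = 1, and the invariant factors of ∂_1 are all 1, so H_0 = Z.
  H_1: rank ker ∂_1 − rank ∂_2 = (6 − 3) − 3 = 0, and the invariant factors of ∂_2 are all 1, so H_1 = 0.
  H_2: rank ker ∂_2 − rank ∂_3 = (4 − 3) − 0 = 1, and there is no ∂_3, so H_2 = Z.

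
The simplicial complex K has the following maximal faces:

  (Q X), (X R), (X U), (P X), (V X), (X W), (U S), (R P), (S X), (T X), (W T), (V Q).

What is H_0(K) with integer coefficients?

Take the total order P < Q < R < S < T < U < V < W < X on the vertex set. Then K (dimension 1) consists of the simplices:

  0-simplices (9): P, Q, R, S, T, U, V, W, X
  1-simplices (12): PR, PX, QV, QX, RX, SU, SX, TW, TX, UX, VX, WX

giving chain groups C_0 ≅ Z^9, C_1 ≅ Z^12.

The boundary map ∂_1: C_1 → C_0 maps an edge to its endpoints' difference, ∂[p,q] = q − p. For instance
  ∂PX = X − P.
The resulting 9×12 matrix has rank 8, and its Smith normal form has invariant factors (1,1,1,1,1,1,1,1).

Now H_k = ker ∂_k / im ∂_{k+1}, so:

  H_0: rank C_0 − rank ∂_1 = 9 − 8 = 1, and the invariant factors of ∂_1 are all 1, so H_0 ≅ Z.

(K is a triangulation of a wedge of 4 circles.)

H_0 ≅ Z.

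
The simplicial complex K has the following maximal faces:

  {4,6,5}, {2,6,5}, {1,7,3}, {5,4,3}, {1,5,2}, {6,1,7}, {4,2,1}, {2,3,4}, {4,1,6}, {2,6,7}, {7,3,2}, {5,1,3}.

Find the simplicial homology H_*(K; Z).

K has 7 vertices, 18 edges, 12 triangles.
rank ∂_0 = 0, rank ∂_1 = 6 ⇒ b_0 = 7 − 0 − 6 = 1; all invariant factors of ∂_1 are 1 so no torsion. So H_0 ≅ Z.
rank ∂_1 = 6, rank ∂_2 = 12 ⇒ b_1 = 18 − 6 − 12 = 0; ∂_2 has invariant factor(s) [2] giving torsion. So H_1 ≅ Z/2Z.
rank ∂_2 = 12, rank ∂_3 = 0 ⇒ b_2 = 12 − 12 − 0 = 0. So H_2 ≅ 0.

H_0 ≅ Z,  H_1 ≅ Z/2Z,  H_2 = 0.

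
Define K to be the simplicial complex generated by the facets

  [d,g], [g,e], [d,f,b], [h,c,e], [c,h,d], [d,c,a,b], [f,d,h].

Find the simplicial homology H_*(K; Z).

H_0 ≅ Z,  H_1 ≅ Z,  H_2 = 0,  H_3 = 0.

We work with the vertex ordering a < b < c < d < e < f < g < h. The simplices of K, each written with vertices in increasing order, are:

  0-simplices (8): a, b, c, d, e, f, g, h
  1-simplices (15): ab, ac, ad, bc, bd, bf, cd, ce, ch, df, dg, dh, eg, eh, fh
  2-simplices (8): abc, abd, acd, bcd, bdf, cdh, ceh, dfh
  3-simplices (1): abcd

so the chain groups are C_0 ≅ Z^8, C_1 ≅ Z^15, C_2 ≅ Z^8, C_3 ≅ Z^1.

Boundary ∂_1: C_1 → C_0 maps an edge to its endpoints' difference, ∂[p,q] = q − p. For instance
  ∂ce = e − c.
The 8×15 boundary matrix has rank 7 and Smith normal form diag(1,1,1,1,1,1,1).

Boundary ∂_2: C_2 → C_1 sends each 2-simplex [p,q,r] to [q,r] − [p,r] + [p,q]. For instance
  ∂bcd = cd − bd + bc,
  ∂acd = cd − ad + ac.
The resulting 15×8 matrix has rank 7, and its Smith normal form has invariant factors (1,1,1,1,1,1,1).

∂_3: C_3 → C_2 sends each 3-simplex σ to the alternating sum Σ_i (−1)^i (σ with its i-th vertex removed). For instance
  ∂abcd = bcd − acd + abd − abc.
As a 8×1 matrix over Z this has rank 1, with invariant factors (1).

From H_k ≅ ker(∂_k) / im(∂_{k+1}) we obtain:

  H_0: rank C_0 − rank ∂_1 = 8 − 7 = 1, and the invariant factors of ∂_1 are all 1, so H_0 ≅ Z.
  H_1: rank ker ∂_1 − rank ∂_2 = (15 − 7) − 7 = 1, and the invariant factors of ∂_2 are all 1, so H_1 ≅ Z.
  H_2: rank ker ∂_2 − rank ∂_3 = (8 − 7) − 1 = 0, and the invariant factors of ∂_3 are all 1, so H_2 ≅ 0.
  H_3: rank ker ∂_3 − rank ∂_4 = (1 − 1) − 0 = 0, and there is no ∂_4, so H_3 ≅ 0.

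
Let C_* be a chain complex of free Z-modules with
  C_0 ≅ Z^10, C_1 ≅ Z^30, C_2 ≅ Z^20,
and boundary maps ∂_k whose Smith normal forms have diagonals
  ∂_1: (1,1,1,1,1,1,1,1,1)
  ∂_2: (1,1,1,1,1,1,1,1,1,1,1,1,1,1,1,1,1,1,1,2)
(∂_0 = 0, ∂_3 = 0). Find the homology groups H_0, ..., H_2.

H_0 = Z,  H_1 = Z ⊕ Z/2,  H_2 = 0.

H_0: b_0 = 10 − 0 − 9 = 1; torsion from ∂_1 factors > 1: none. So H_0 = Z.
H_1: b_1 = 30 − 9 − 20 = 1; torsion from ∂_2 factors > 1: [2]. So H_1 = Z ⊕ Z/2.
H_2: b_2 = 20 − 20 − 0 = 0; torsion from ∂_3 factors > 1: none. So H_2 = 0.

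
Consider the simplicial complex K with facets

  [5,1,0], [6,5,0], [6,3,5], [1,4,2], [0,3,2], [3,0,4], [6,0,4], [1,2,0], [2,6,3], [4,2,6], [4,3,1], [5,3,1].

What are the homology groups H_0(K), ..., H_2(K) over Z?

Take the total order 0 < 1 < 2 < 3 < 4 < 5 < 6 on the vertex set. Then K (dimension 2) consists of the simplices:

  0-simplices (7): [0], [1], [2], [3], [4], [5], [6]
  1-simplices (18): [0,1], [0,2], [0,3], [0,4], [0,5], [0,6], [1,2], [1,3], [1,4], [1,5], [2,3], [2,4], [2,6], [3,4], [3,5], [3,6], [4,6], [5,6]
  2-simplices (12): [0,1,2], [0,1,5], [0,2,3], [0,3,4], [0,4,6], [0,5,6], [1,2,4], [1,3,4], [1,3,5], [2,3,6], [2,4,6], [3,5,6]

giving chain groups C_0 ≅ Z^7, C_1 ≅ Z^18, C_2 ≅ Z^12.

∂_1: C_1 → C_0 maps an edge to its endpoints' difference, ∂[p,q] = q − p. For instance
  ∂[0,2] = [2] − [0].
This gives a 7×18 integer matrix of rank 6; reducing to Smith normal form yields diagonal entries (1,1,1,1,1,1).

∂_2: C_2 → C_1 acts by ∂[p,q,r] = [q,r] − [p,r] + [p,q]. For instance
  ∂[3,5,6] = [5,6] − [3,6] + [3,5],
  ∂[0,3,4] = [3,4] − [0,4] + [0,3].
The resulting 18×12 matrix has rank 12, and its Smith normal form has invariant factors (1,1,1,1,1,1,1,1,1,1,1,2).

Now H_k = ker ∂_k / im ∂_{k+1}, so:

  H_0: rank C_0 − rank ∂_1 = 7 − 6 = 1, and the invariant factors of ∂_1 are all 1, so H_0 ≅ Z.
  H_1: rank ker ∂_1 − rank ∂_2 = (18 − 6) − 12 = 0, and ∂_2 has invariant factor 2 > 1, so H_1 ≅ Z/2.
  H_2: rank ker ∂_2 − rank ∂_3 = (12 − 12) − 0 = 0, and there is no ∂_3, so H_2 ≅ 0.

H_0 = Z,  H_1 = Z/2,  H_2 = 0.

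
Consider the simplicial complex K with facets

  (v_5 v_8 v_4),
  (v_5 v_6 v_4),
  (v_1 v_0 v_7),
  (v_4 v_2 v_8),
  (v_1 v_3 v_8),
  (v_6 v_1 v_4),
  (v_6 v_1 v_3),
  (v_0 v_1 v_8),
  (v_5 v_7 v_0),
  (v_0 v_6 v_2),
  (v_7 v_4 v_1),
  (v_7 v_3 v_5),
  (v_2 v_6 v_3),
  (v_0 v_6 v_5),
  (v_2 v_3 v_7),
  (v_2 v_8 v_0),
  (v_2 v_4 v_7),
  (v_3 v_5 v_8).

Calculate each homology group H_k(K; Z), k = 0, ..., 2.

H_0 = Z,  H_1 = Z^2,  H_2 = Z.

Take the total order v_0 < v_1 < v_2 < v_3 < v_4 < v_5 < v_6 < v_7 < v_8 on the vertex set. Then K (dimension 2) consists of the simplices:

  0-simplices (9): [v_0], [v_1], [v_2], [v_3], [v_4], [v_5], [v_6], [v_7], [v_8]
  1-simplices (27): (27 of them)
  2-simplices (18): (18 of them)

Hence C_0 ≅ Z^9, C_1 ≅ Z^27, C_2 ≅ Z^18.

∂_1: C_1 → C_0 maps an edge to its endpoints' difference, ∂[p,q] = q − p.
The 9×27 boundary matrix has rank 8 and Smith normal form diag(1,1,1,1,1,1,1,1).

Boundary ∂_2: C_2 → C_1 maps a triangle to the signed sum of its edges. For instance
  ∂[v_4,v_5,v_6] = [v_5,v_6] − [v_4,v_6] + [v_4,v_5],
  ∂[v_2,v_3,v_7] = [v_3,v_7] − [v_2,v_7] + [v_2,v_3].
The 27×18 boundary matrix has rank 17 and Smith normal form diag(1,1,1,1,1,1,1,1,1,1,1,1,1,1,1,1,1).

Now H_k = ker ∂_k / im ∂_{k+1}, so:

  H_0: rank C_0 − rank ∂_1 = 9 − 8 = 1, and the invariant factors of ∂_1 are all 1, so H_0 ≅ Z.
  H_1: rank ker ∂_1 − rank ∂_2 = (27 − 8) − 17 = 2, and the invariant factors of ∂_2 are all 1, so H_1 ≅ Z^2.
  H_2: rank ker ∂_2 − rank ∂_3 = (18 − 17) − 0 = 1, and there is no ∂_3, so H_2 ≅ Z.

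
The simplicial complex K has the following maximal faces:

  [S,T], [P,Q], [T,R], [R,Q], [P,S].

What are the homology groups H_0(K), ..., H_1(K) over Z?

K has 5 vertices, 5 edges.
rank ∂_0 = 0, rank ∂_1 = 4 ⇒ b_0 = 5 − 0 − 4 = 1; all invariant factors of ∂_1 are 1 so no torsion. So H_0 = Z.
rank ∂_1 = 4, rank ∂_2 = 0 ⇒ b_1 = 5 − 4 − 0 = 1. So H_1 = Z.

H_0 = Z,  H_1 = Z.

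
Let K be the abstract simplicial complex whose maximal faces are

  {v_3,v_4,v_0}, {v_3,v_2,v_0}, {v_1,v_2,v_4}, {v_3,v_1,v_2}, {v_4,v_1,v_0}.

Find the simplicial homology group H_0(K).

K has 5 vertices, 10 edges, 5 triangles.
rank ∂_0 = 0, rank ∂_1 = 4 ⇒ b_0 = 5 − 0 − 4 = 1; all invariant factors of ∂_1 are 1 so no torsion. So H_0 = Z.

H_0 = Z.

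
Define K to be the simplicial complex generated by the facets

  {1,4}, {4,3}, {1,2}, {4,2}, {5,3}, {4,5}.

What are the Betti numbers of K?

b_0 = 1, b_1 = 2.

K has 5 vertices, 6 edges.
rank ∂_0 = 0, rank ∂_1 = 4 ⇒ b_0 = 5 − 0 − 4 = 1; all invariant factors of ∂_1 are 1 so no torsion. So H_0 ≅ Z.
rank ∂_1 = 4, rank ∂_2 = 0 ⇒ b_1 = 6 − 4 − 0 = 2. So H_1 ≅ Z^2.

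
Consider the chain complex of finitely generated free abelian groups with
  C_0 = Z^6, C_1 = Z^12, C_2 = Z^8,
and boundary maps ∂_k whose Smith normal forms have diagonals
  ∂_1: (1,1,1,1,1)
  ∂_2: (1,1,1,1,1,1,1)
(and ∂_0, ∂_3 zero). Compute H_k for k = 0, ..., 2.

H_0 ≅ Z,  H_1 = 0,  H_2 ≅ Z.

H_0: b_0 = 6 − 0 − 5 = 1; torsion from ∂_1 factors > 1: none. So H_0 ≅ Z.
H_1: b_1 = 12 − 5 − 7 = 0; torsion from ∂_2 factors > 1: none. So H_1 ≅ 0.
H_2: b_2 = 8 − 7 − 0 = 1; torsion from ∂_3 factors > 1: none. So H_2 ≅ Z.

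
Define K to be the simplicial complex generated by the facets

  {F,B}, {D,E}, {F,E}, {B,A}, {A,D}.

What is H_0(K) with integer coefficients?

H_0 ≅ Z.

We work with the vertex ordering A < B < D < E < F. The simplices of K, each written with vertices in increasing order, are:

  0-simplices (5): A, B, D, E, F
  1-simplices (5): AB, AD, BF, DE, EF

giving chain groups C_0 ≅ Z^5, C_1 ≅ Z^5.

Boundary ∂_1: C_1 → C_0 maps an edge to its endpoints' difference, ∂[p,q] = q − p. For instance
  ∂DE = E − D.
This gives a 5×5 integer matrix of rank 4; reducing to Smith normal form yields diagonal entries (1,1,1,1).

Now H_k = ker ∂_k / im ∂_{k+1}, so:

  H_0: rank C_0 − rank ∂_1 = 5 − 4 = 1, and the invariant factors of ∂_1 are all 1, so H_0 ≅ Z.

(K is a triangulation of the circle S^1.)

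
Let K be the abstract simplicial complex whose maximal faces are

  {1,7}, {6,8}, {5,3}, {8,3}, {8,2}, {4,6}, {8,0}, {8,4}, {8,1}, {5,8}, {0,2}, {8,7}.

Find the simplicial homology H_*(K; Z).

H_0 = Z,  H_1 = Z^4.

We work with the vertex ordering 0 < 1 < 2 < 3 < 4 < 5 < 6 < 7 < 8. The simplices of K, each written with vertices in increasing order, are:

  0-simplices (9): [0], [1], [2], [3], [4], [5], [6], [7], [8]
  1-simplices (12): [0,2], [0,8], [1,7], [1,8], [2,8], [3,5], [3,8], [4,6], [4,8], [5,8], [6,8], [7,8]

so the chain groups are C_0 ≅ Z^9, C_1 ≅ Z^12.

Boundary ∂_1: C_1 → C_0 maps an edge to its endpoints' difference, ∂[p,q] = q − p. For instance
  ∂[5,8] = [8] − [5].
The resulting 9×12 matrix has rank 8, and its Smith normal form has invariant factors (1,1,1,1,1,1,1,1).

From H_k ≅ ker(∂_k) / im(∂_{k+1}) we obtain:

  H_0: rank C_0 − rank ∂_1 = 9 − 8 = 1, and the invariant factors of ∂_1 are all 1, so H_0 = Z.
  H_1: rank ker ∂_1 − rank ∂_2 = (12 − 8) − 0 = 4, and there is no ∂_2, so H_1 = Z^4.

As a check, the Euler characteristic is 9 − 12 = -3, which agrees with 1 − 4 = -3.
(K is a triangulation of a wedge of 4 circles.)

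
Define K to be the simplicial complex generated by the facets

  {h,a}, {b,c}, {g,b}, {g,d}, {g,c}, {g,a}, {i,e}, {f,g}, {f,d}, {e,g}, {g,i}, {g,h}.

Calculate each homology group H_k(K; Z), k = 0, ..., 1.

Order the vertices as a < b < c < d < e < f < g < h < i. Listing each simplex with vertices in this order, K has dimension 1 with simplices:

  0-simplices (9): a, b, c, d, e, f, g, h, i
  1-simplices (12): ag, ah, bc, bg, cg, df, dg, eg, ei, fg, gh, gi

Hence C_0 ≅ Z^9, C_1 ≅ Z^12.

Boundary ∂_1: C_1 → C_0 is given by ∂[p,q] = [q] − [p]. For instance
  ∂df = f − d.
The resulting 9×12 matrix has rank 8, and its Smith normal form has invariant factors (1,1,1,1,1,1,1,1).

Reading off H_k = ker ∂_k / im ∂_{k+1}:

  H_0: rank C_0 − rank ∂_1 = 9 − 8 = 1, and the invariant factors of ∂_1 are all 1, so H_0 ≅ Z.
  H_1: rank ker ∂_1 − rank ∂_2 = (12 − 8) − 0 = 4, and there is no ∂_2, so H_1 ≅ Z^4.

As a check, the Euler characteristic is 9 − 12 = -3, which agrees with 1 − 4 = -3.
(K is a triangulation of a wedge of 4 circles.)

H_0 ≅ Z,  H_1 ≅ Z^4.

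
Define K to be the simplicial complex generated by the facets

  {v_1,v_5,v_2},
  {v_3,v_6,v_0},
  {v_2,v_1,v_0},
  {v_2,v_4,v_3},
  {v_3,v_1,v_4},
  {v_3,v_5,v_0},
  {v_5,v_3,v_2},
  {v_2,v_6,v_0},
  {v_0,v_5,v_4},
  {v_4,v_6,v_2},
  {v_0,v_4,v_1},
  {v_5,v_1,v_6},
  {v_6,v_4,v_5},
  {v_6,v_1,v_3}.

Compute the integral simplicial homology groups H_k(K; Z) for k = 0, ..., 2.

Fix the vertex order v_0 < v_1 < v_2 < v_3 < v_4 < v_5 < v_6 and write every simplex with vertices in increasing order. Then dim K = 2 and the simplices of K are:

  0-simplices (7): [v_0], [v_1], [v_2], [v_3], [v_4], [v_5], [v_6]
  1-simplices (21): (21 of them)
  2-simplices (14): (14 of them)

giving chain groups C_0 ≅ Z^7, C_1 ≅ Z^21, C_2 ≅ Z^14.

Boundary ∂_1: C_1 → C_0 maps an edge to its endpoints' difference, ∂[p,q] = q − p.
This gives a 7×21 integer matrix of rank 6; reducing to Smith normal form yields diagonal entries (1,1,1,1,1,1).

The boundary map ∂_2: C_2 → C_1 sends each 2-simplex [p,q,r] to [q,r] − [p,r] + [p,q]. For instance
  ∂[v_0,v_4,v_5] = [v_4,v_5] − [v_0,v_5] + [v_0,v_4],
  ∂[v_2,v_3,v_4] = [v_3,v_4] − [v_2,v_4] + [v_2,v_3].
As a 21×14 matrix over Z this has rank 13, with invariant factors (1,1,1,1,1,1,1,1,1,1,1,1,1).

Now H_k = ker ∂_k / im ∂_{k+1}, so:

  H_0: rank C_0 − rank ∂_1 = 7 − 6 = 1, and the invariant factors of ∂_1 are all 1, so H_0 = Z.
  H_1: rank ker ∂_1 − rank ∂_2 = (21 − 6) − 13 = 2, and the invariant factors of ∂_2 are all 1, so H_1 = Z^2.
  H_2: rank ker ∂_2 − rank ∂_3 = (14 − 13) − 0 = 1, and there is no ∂_3, so H_2 = Z.

H_0 = Z,  H_1 = Z^2,  H_2 = Z.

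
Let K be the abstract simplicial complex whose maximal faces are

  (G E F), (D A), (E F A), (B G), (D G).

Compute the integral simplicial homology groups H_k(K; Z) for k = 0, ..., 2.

K has 6 vertices, 8 edges, 2 triangles.
rank ∂_0 = 0, rank ∂_1 = 5 ⇒ b_0 = 6 − 0 − 5 = 1; all invariant factors of ∂_1 are 1 so no torsion. So H_0 ≅ Z.
rank ∂_1 = 5, rank ∂_2 = 2 ⇒ b_1 = 8 − 5 − 2 = 1; all invariant factors of ∂_2 are 1 so no torsion. So H_1 ≅ Z.
rank ∂_2 = 2, rank ∂_3 = 0 ⇒ b_2 = 2 − 2 − 0 = 0. So H_2 ≅ 0.

H_0 = Z,  H_1 = Z,  H_2 = 0.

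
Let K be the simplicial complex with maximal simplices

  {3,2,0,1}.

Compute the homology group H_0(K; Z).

H_0 = Z.

Order the vertices as 0 < 1 < 2 < 3. Listing each simplex with vertices in this order, K has dimension 3 with simplices:

  0-simplices (4): [0], [1], [2], [3]
  1-simplices (6): [0,1], [0,2], [0,3], [1,2], [1,3], [2,3]
  2-simplices (4): [0,1,2], [0,1,3], [0,2,3], [1,2,3]
  3-simplices (1): [0,1,2,3]

giving chain groups C_0 ≅ Z^4, C_1 ≅ Z^6, C_2 ≅ Z^4, C_3 ≅ Z^1.

The boundary map ∂_1: C_1 → C_0 sends each edge [p,q] (with p < q) to q − p.
The 4×6 boundary matrix has rank 3 and Smith normal form diag(1,1,1).

∂_2: C_2 → C_1 sends each 2-simplex [p,q,r] to [q,r] − [p,r] + [p,q]. For instance
  ∂[0,1,3] = [1,3] − [0,3] + [0,1],
  ∂[1,2,3] = [2,3] − [1,3] + [1,2].
As a 6×4 matrix over Z this has rank 3, with invariant factors (1,1,1).

The boundary map ∂_3: C_3 → C_2 sends each 3-simplex σ to the alternating sum Σ_i (−1)^i (σ with its i-th vertex removed). For instance
  ∂[0,1,2,3] = [1,2,3] − [0,2,3] + [0,1,3] − [0,1,2].
As a 4×1 matrix over Z this has rank 1, with invariant factors (1).

Now H_k = ker ∂_k / im ∂_{k+1}, so:

  H_0: rank C_0 − rank ∂_1 = 4 − 3 = 1, and the invariant factors of ∂_1 are all 1, so H_0 = Z.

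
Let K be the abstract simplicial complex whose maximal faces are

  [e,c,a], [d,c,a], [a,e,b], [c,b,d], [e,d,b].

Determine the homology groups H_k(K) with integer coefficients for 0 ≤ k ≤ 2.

K has 5 vertices, 10 edges, 5 triangles.
rank ∂_0 = 0, rank ∂_1 = 4 ⇒ b_0 = 5 − 0 − 4 = 1; all invariant factors of ∂_1 are 1 so no torsion. So H_0 ≅ Z.
rank ∂_1 = 4, rank ∂_2 = 5 ⇒ b_1 = 10 − 4 − 5 = 1; all invariant factors of ∂_2 are 1 so no torsion. So H_1 ≅ Z.
rank ∂_2 = 5, rank ∂_3 = 0 ⇒ b_2 = 5 − 5 − 0 = 0. So H_2 ≅ 0.

H_0 ≅ Z,  H_1 ≅ Z,  H_2 = 0.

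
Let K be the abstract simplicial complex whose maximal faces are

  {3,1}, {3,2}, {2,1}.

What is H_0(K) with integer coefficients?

We work with the vertex ordering 1 < 2 < 3. The simplices of K, each written with vertices in increasing order, are:

  0-simplices (3): [1], [2], [3]
  1-simplices (3): [1,2], [1,3], [2,3]

Hence C_0 ≅ Z^3, C_1 ≅ Z^3.

∂_1: C_1 → C_0 sends each edge [p,q] (with p < q) to q − p.
The 3×3 boundary matrix has rank 2 and Smith normal form diag(1,1).

Computing H_k = (kernel of ∂_k) / (image of ∂_{k+1}):

  H_0: rank C_0 − rank ∂_1 = 3 − 2 = 1, and the invariant factors of ∂_1 are all 1, so H_0 ≅ Z.

H_0 ≅ Z.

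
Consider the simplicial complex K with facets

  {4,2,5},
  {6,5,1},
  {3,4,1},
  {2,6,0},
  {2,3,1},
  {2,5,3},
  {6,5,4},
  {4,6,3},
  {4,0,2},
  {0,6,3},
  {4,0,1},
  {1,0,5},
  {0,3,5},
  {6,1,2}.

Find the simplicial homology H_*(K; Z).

Order the vertices as 0 < 1 < 2 < 3 < 4 < 5 < 6. Listing each simplex with vertices in this order, K has dimension 2 with simplices:

  0-simplices (7): [0], [1], [2], [3], [4], [5], [6]
  1-simplices (21): [0,1], [0,2], [0,3], [0,4], [0,5], [0,6], [1,2], [1,3], [1,4], [1,5], [1,6], [2,3], [2,4], [2,5], [2,6], [3,4], [3,5], [3,6], [4,5], [4,6], [5,6]
  2-simplices (14): [0,1,4], [0,1,5], [0,2,4], [0,2,6], [0,3,5], [0,3,6], [1,2,3], [1,2,6], [1,3,4], [1,5,6], [2,3,5], [2,4,5], [3,4,6], [4,5,6]

Hence C_0 ≅ Z^7, C_1 ≅ Z^21, C_2 ≅ Z^14.

Boundary ∂_1: C_1 → C_0 is given by ∂[p,q] = [q] − [p].
As a 7×21 matrix over Z this has rank 6, with invariant factors (1,1,1,1,1,1).

Boundary ∂_2: C_2 → C_1 acts by ∂[p,q,r] = [q,r] − [p,r] + [p,q]. For instance
  ∂[4,5,6] = [5,6] − [4,6] + [4,5],
  ∂[0,3,5] = [3,5] − [0,5] + [0,3].
The resulting 21×14 matrix has rank 13, and its Smith normal form has invariant factors (1,1,1,1,1,1,1,1,1,1,1,1,1).

Reading off H_k = ker ∂_k / im ∂_{k+1}:

  H_0: rank C_0 − rank ∂_1 = 7 − 6 = 1, and the invariant factors of ∂_1 are all 1, so H_0 ≅ Z.
  H_1: rank ker ∂_1 − rank ∂_2 = (21 − 6) − 13 = 2, and the invariant factors of ∂_2 are all 1, so H_1 ≅ Z^2.
  H_2: rank ker ∂_2 − rank ∂_3 = (14 − 13) − 0 = 1, and there is no ∂_3, so H_2 ≅ Z.

As a check, the Euler characteristic is 7 − 21 + 14 = 0, which agrees with 1 − 2 + 1 = 0.

H_0 ≅ Z,  H_1 ≅ Z^2,  H_2 ≅ Z.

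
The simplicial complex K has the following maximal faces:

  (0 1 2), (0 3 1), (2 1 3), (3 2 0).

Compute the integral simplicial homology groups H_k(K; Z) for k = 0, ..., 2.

Fix the vertex order 0 < 1 < 2 < 3 and write every simplex with vertices in increasing order. Then dim K = 2 and the simplices of K are:

  0-simplices (4): [0], [1], [2], [3]
  1-simplices (6): [0,1], [0,2], [0,3], [1,2], [1,3], [2,3]
  2-simplices (4): [0,1,2], [0,1,3], [0,2,3], [1,2,3]

giving chain groups C_0 ≅ Z^4, C_1 ≅ Z^6, C_2 ≅ Z^4.

The boundary map ∂_1: C_1 → C_0 is given by ∂[p,q] = [q] − [p]. For instance
  ∂[0,2] = [2] − [0].
The 4×6 boundary matrix has rank 3 and Smith normal form diag(1,1,1).

Boundary ∂_2: C_2 → C_1 sends each 2-simplex [p,q,r] to [q,r] − [p,r] + [p,q]. For instance
  ∂[0,1,3] = [1,3] − [0,3] + [0,1],
  ∂[0,2,3] = [2,3] − [0,3] + [0,2].
As a 6×4 matrix over Z this has rank 3, with invariant factors (1,1,1).

Computing H_k = (kernel of ∂_k) / (image of ∂_{k+1}):

  H_0: rank C_0 − rank ∂_1 = 4 − 3 = 1, and the invariant factors of ∂_1 are all 1, so H_0 = Z.
  H_1: rank ker ∂_1 − rank ∂_2 = (6 − 3) − 3 = 0, and the invariant factors of ∂_2 are all 1, so H_1 = 0.
  H_2: rank ker ∂_2 − rank ∂_3 = (4 − 3) − 0 = 1, and there is no ∂_3, so H_2 = Z.

(K is a triangulation of the 2-sphere S^2.)

H_0 = Z,  H_1 = 0,  H_2 = Z.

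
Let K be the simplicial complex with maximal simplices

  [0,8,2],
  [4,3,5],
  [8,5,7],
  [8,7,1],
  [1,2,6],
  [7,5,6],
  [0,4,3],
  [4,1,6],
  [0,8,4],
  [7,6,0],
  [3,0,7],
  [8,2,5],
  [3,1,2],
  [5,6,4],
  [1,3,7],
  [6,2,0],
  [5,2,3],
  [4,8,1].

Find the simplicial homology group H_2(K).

Take the total order 0 < 1 < 2 < 3 < 4 < 5 < 6 < 7 < 8 on the vertex set. Then K (dimension 2) consists of the simplices:

  0-simplices (9): [0], [1], [2], [3], [4], [5], [6], [7], [8]
  1-simplices (27): (27 of them)
  2-simplices (18): [0,2,6], [0,2,8], [0,3,4], [0,3,7], [0,4,8], [0,6,7], [1,2,3], [1,2,6], [1,3,7], [1,4,6], [1,4,8], [1,7,8], [2,3,5], [2,5,8], [3,4,5], [4,5,6], [5,6,7], [5,7,8]

Hence C_0 ≅ Z^9, C_1 ≅ Z^27, C_2 ≅ Z^18.

The boundary map ∂_1: C_1 → C_0 is given by ∂[p,q] = [q] − [p].
The 9×27 boundary matrix has rank 8 and Smith normal form diag(1,1,1,1,1,1,1,1).

The boundary map ∂_2: C_2 → C_1 acts by ∂[p,q,r] = [q,r] − [p,r] + [p,q]. For instance
  ∂[0,3,7] = [3,7] − [0,7] + [0,3],
  ∂[5,6,7] = [6,7] − [5,7] + [5,6].
This gives a 27×18 integer matrix of rank 17; reducing to Smith normal form yields diagonal entries (1,1,1,1,1,1,1,1,1,1,1,1,1,1,1,1,1).

Now H_k = ker ∂_k / im ∂_{k+1}, so:

  H_2: rank ker ∂_2 − rank ∂_3 = (18 − 17) − 0 = 1, and there is no ∂_3, so H_2 ≅ Z.

(K is a triangulation of the torus T^2.)

H_2 = Z.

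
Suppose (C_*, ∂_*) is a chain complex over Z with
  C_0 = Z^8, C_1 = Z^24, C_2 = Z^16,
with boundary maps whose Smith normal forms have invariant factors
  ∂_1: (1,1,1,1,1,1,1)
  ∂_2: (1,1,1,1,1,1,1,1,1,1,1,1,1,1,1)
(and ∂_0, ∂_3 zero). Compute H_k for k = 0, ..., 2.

H_0 ≅ Z,  H_1 ≅ Z^2,  H_2 ≅ Z.

H_0: b_0 = 8 − 0 − 7 = 1; torsion from ∂_1 factors > 1: none. So H_0 ≅ Z.
H_1: b_1 = 24 − 7 − 15 = 2; torsion from ∂_2 factors > 1: none. So H_1 ≅ Z^2.
H_2: b_2 = 16 − 15 − 0 = 1; torsion from ∂_3 factors > 1: none. So H_2 ≅ Z.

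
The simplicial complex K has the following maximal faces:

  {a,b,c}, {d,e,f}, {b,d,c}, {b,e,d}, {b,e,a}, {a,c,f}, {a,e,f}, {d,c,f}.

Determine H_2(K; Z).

Fix the vertex order a < b < c < d < e < f and write every simplex with vertices in increasing order. Then dim K = 2 and the simplices of K are:

  0-simplices (6): a, b, c, d, e, f
  1-simplices (12): ab, ac, ae, af, bc, bd, be, cd, cf, de, df, ef
  2-simplices (8): abc, abe, acf, aef, bcd, bde, cdf, def

giving chain groups C_0 ≅ Z^6, C_1 ≅ Z^12, C_2 ≅ Z^8.

Boundary ∂_1: C_1 → C_0 maps an edge to its endpoints' difference, ∂[p,q] = q − p.
The resulting 6×12 matrix has rank 5, and its Smith normal form has invariant factors (1,1,1,1,1).

Boundary ∂_2: C_2 → C_1 acts by ∂[p,q,r] = [q,r] − [p,r] + [p,q]. For instance
  ∂acf = cf − af + ac,
  ∂bde = de − be + bd.
The 12×8 boundary matrix has rank 7 and Smith normal form diag(1,1,1,1,1,1,1).

Reading off H_k = ker ∂_k / im ∂_{k+1}:

  H_2: rank ker ∂_2 − rank ∂_3 = (8 − 7) − 0 = 1, and there is no ∂_3, so H_2 ≅ Z.

H_2 ≅ Z.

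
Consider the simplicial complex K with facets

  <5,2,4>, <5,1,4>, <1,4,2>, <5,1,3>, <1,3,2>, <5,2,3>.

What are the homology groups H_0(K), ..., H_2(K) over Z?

H_0 ≅ Z,  H_1 = 0,  H_2 ≅ Z.

Fix the vertex order 1 < 2 < 3 < 4 < 5 and write every simplex with vertices in increasing order. Then dim K = 2 and the simplices of K are:

  0-simplices (5): [1], [2], [3], [4], [5]
  1-simplices (9): [1,2], [1,3], [1,4], [1,5], [2,3], [2,4], [2,5], [3,5], [4,5]
  2-simplices (6): [1,2,3], [1,2,4], [1,3,5], [1,4,5], [2,3,5], [2,4,5]

Hence C_0 ≅ Z^5, C_1 ≅ Z^9, C_2 ≅ Z^6.

The boundary map ∂_1: C_1 → C_0 maps an edge to its endpoints' difference, ∂[p,q] = q − p.
The 5×9 boundary matrix has rank 4 and Smith normal form diag(1,1,1,1).

Boundary ∂_2: C_2 → C_1 maps a triangle to the signed sum of its edges. For instance
  ∂[1,2,3] = [2,3] − [1,3] + [1,2],
  ∂[1,3,5] = [3,5] − [1,5] + [1,3].
The 9×6 boundary matrix has rank 5 and Smith normal form diag(1,1,1,1,1).

Now H_k = ker ∂_k / im ∂_{k+1}, so:

  H_0: rank C_0 − rank ∂_1 = 5 − 4 = 1, and the invariant factors of ∂_1 are all 1, so H_0 ≅ Z.
  H_1: rank ker ∂_1 − rank ∂_2 = (9 − 4) − 5 = 0, and the invariant factors of ∂_2 are all 1, so H_1 ≅ 0.
  H_2: rank ker ∂_2 − rank ∂_3 = (6 − 5) − 0 = 1, and there is no ∂_3, so H_2 ≅ Z.

As a check, the Euler characteristic is 5 − 9 + 6 = 2, which agrees with 1 − 0 + 1 = 2.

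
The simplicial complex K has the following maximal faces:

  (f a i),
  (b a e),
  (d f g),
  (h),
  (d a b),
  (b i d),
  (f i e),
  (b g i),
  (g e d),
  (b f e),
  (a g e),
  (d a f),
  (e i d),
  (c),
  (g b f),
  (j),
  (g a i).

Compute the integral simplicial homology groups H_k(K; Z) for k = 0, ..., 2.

H_0 = Z^4,  H_1 = Z^2,  H_2 = Z.

Take the total order a < b < c < d < e < f < g < h < i < j on the vertex set. Then K (dimension 2) consists of the simplices:

  0-simplices (10): a, b, c, d, e, f, g, h, i, j
  1-simplices (21): ab, ad, ae, af, ag, ai, bd, be, bf, bg, bi, de, df, dg, di, ef, eg, ei, fg, fi, gi
  2-simplices (14): abd, abe, adf, aeg, afi, agi, bdi, bef, bfg, bgi, deg, dei, dfg, efi

Hence C_0 ≅ Z^10, C_1 ≅ Z^21, C_2 ≅ Z^14.

∂_1: C_1 → C_0 is given by ∂[p,q] = [q] − [p].
This gives a 10×21 integer matrix of rank 6; reducing to Smith normal form yields diagonal entries (1,1,1,1,1,1).

The boundary map ∂_2: C_2 → C_1 sends each 2-simplex [p,q,r] to [q,r] − [p,r] + [p,q]. For instance
  ∂adf = df − af + ad,
  ∂bgi = gi − bi + bg.
As a 21×14 matrix over Z this has rank 13, with invariant factors (1,1,1,1,1,1,1,1,1,1,1,1,1).

From H_k ≅ ker(∂_k) / im(∂_{k+1}) we obtain:

  H_0: rank C_0 − rank ∂_1 = 10 − 6 = 4, and the invariant factors of ∂_1 are all 1, so H_0 ≅ Z^4.
  H_1: rank ker ∂_1 − rank ∂_2 = (21 − 6) − 13 = 2, and the invariant factors of ∂_2 are all 1, so H_1 ≅ Z^2.
  H_2: rank ker ∂_2 − rank ∂_3 = (14 − 13) − 0 = 1, and there is no ∂_3, so H_2 ≅ Z.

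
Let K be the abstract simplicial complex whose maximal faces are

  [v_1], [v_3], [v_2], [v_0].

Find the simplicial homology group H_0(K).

H_0 ≅ Z^4.

Order the vertices as v_0 < v_1 < v_2 < v_3. Listing each simplex with vertices in this order, K has dimension 0 with simplices:

  0-simplices (4): [v_0], [v_1], [v_2], [v_3]

Hence C_0 ≅ Z^4.

From H_k ≅ ker(∂_k) / im(∂_{k+1}) we obtain:

  H_0: rank C_0 − rank ∂_1 = 4 − 0 = 4, and there is no ∂_1, so H_0 = Z^4.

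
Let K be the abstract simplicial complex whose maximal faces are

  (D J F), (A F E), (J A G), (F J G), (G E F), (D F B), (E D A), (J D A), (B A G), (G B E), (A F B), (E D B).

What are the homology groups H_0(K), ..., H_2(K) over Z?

We work with the vertex ordering A < B < D < E < F < G < J. The simplices of K, each written with vertices in increasing order, are:

  0-simplices (7): A, B, D, E, F, G, J
  1-simplices (18): AB, AD, AE, AF, AG, AJ, BD, BE, BF, BG, DE, DF, DJ, EF, EG, FG, FJ, GJ
  2-simplices (12): ABF, ABG, ADE, ADJ, AEF, AGJ, BDE, BDF, BEG, DFJ, EFG, FGJ

so the chain groups are C_0 ≅ Z^7, C_1 ≅ Z^18, C_2 ≅ Z^12.

∂_1: C_1 → C_0 maps an edge to its endpoints' difference, ∂[p,q] = q − p. For instance
  ∂AJ = J − A.
The 7×18 boundary matrix has rank 6 and Smith normal form diag(1,1,1,1,1,1).

The boundary map ∂_2: C_2 → C_1 acts by ∂[p,q,r] = [q,r] − [p,r] + [p,q]. For instance
  ∂BEG = EG − BG + BE,
  ∂AEF = EF − AF + AE.
The 18×12 boundary matrix has rank 12 and Smith normal form diag(1,1,1,1,1,1,1,1,1,1,1,2).

From H_k ≅ ker(∂_k) / im(∂_{k+1}) we obtain:

  H_0: rank C_0 − rank ∂_1 = 7 − 6 = 1, and the invariant factors of ∂_1 are all 1, so H_0 ≅ Z.
  H_1: rank ker ∂_1 − rank ∂_2 = (18 − 6) − 12 = 0, and ∂_2 has invariant factor 2 > 1, so H_1 ≅ Z/2.
  H_2: rank ker ∂_2 − rank ∂_3 = (12 − 12) − 0 = 0, and there is no ∂_3, so H_2 ≅ 0.

H_0 = Z,  H_1 = Z/2,  H_2 = 0.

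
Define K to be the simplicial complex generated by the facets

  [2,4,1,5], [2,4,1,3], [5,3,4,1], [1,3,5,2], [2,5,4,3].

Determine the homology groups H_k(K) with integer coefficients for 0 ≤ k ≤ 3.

We work with the vertex ordering 1 < 2 < 3 < 4 < 5. The simplices of K, each written with vertices in increasing order, are:

  0-simplices (5): [1], [2], [3], [4], [5]
  1-simplices (10): [1,2], [1,3], [1,4], [1,5], [2,3], [2,4], [2,5], [3,4], [3,5], [4,5]
  2-simplices (10): [1,2,3], [1,2,4], [1,2,5], [1,3,4], [1,3,5], [1,4,5], [2,3,4], [2,3,5], [2,4,5], [3,4,5]
  3-simplices (5): [1,2,3,4], [1,2,3,5], [1,2,4,5], [1,3,4,5], [2,3,4,5]

so the chain groups are C_0 ≅ Z^5, C_1 ≅ Z^10, C_2 ≅ Z^10, C_3 ≅ Z^5.

∂_1: C_1 → C_0 is given by ∂[p,q] = [q] − [p]. For instance
  ∂[1,4] = [4] − [1].
This gives a 5×10 integer matrix of rank 4; reducing to Smith normal form yields diagonal entries (1,1,1,1).

∂_2: C_2 → C_1 sends each 2-simplex [p,q,r] to [q,r] − [p,r] + [p,q]. For instance
  ∂[2,4,5] = [4,5] − [2,5] + [2,4],
  ∂[2,3,4] = [3,4] − [2,4] + [2,3].
The resulting 10×10 matrix has rank 6, and its Smith normal form has invariant factors (1,1,1,1,1,1).

The boundary map ∂_3: C_3 → C_2 sends each 3-simplex σ to the alternating sum Σ_i (−1)^i (σ with its i-th vertex removed). For instance
  ∂[1,3,4,5] = [3,4,5] − [1,4,5] + [1,3,5] − [1,3,4],
  ∂[1,2,3,5] = [2,3,5] − [1,3,5] + [1,2,5] − [1,2,3].
The 10×5 boundary matrix has rank 4 and Smith normal form diag(1,1,1,1).

From H_k ≅ ker(∂_k) / im(∂_{k+1}) we obtain:

  H_0: rank C_0 − rank ∂_1 = 5 − 4 = 1, and the invariant factors of ∂_1 are all 1, so H_0 = Z.
  H_1: rank ker ∂_1 − rank ∂_2 = (10 − 4) − 6 = 0, and the invariant factors of ∂_2 are all 1, so H_1 = 0.
  H_2: rank ker ∂_2 − rank ∂_3 = (10 − 6) − 4 = 0, and the invariant factors of ∂_3 are all 1, so H_2 = 0.
  H_3: rank ker ∂_3 − rank ∂_4 = (5 − 4) − 0 = 1, and there is no ∂_4, so H_3 = Z.

As a check, the Euler characteristic is 5 − 10 + 10 − 5 = 0, which agrees with 1 − 0 + 0 − 1 = 0.

H_0 ≅ Z,  H_1 = 0,  H_2 = 0,  H_3 ≅ Z.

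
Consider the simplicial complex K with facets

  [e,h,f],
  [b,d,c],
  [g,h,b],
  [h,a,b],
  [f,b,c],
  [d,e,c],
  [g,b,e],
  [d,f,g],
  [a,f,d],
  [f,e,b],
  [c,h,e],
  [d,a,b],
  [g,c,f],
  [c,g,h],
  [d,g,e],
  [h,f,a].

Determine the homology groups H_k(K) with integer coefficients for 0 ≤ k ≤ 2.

We work with the vertex ordering a < b < c < d < e < f < g < h. The simplices of K, each written with vertices in increasing order, are:

  0-simplices (8): a, b, c, d, e, f, g, h
  1-simplices (24): ab, ad, af, ah, bc, bd, be, bf, bg, bh, cd, ce, cf, cg, ch, de, df, dg, ef, eg, eh, fg, fh, gh
  2-simplices (16): abd, abh, adf, afh, bcd, bcf, bef, beg, bgh, cde, ceh, cfg, cgh, deg, dfg, efh

giving chain groups C_0 ≅ Z^8, C_1 ≅ Z^24, C_2 ≅ Z^16.

Boundary ∂_1: C_1 → C_0 maps an edge to its endpoints' difference, ∂[p,q] = q − p. For instance
  ∂ad = d − a.
The resulting 8×24 matrix has rank 7, and its Smith normal form has invariant factors (1,1,1,1,1,1,1).

The boundary map ∂_2: C_2 → C_1 maps a triangle to the signed sum of its edges. For instance
  ∂bgh = gh − bh + bg,
  ∂cde = de − ce + cd.
As a 24×16 matrix over Z this has rank 15, with invariant factors (1,1,1,1,1,1,1,1,1,1,1,1,1,1,1).

Now H_k = ker ∂_k / im ∂_{k+1}, so:

  H_0: rank C_0 − rank ∂_1 = 8 − 7 = 1, and the invariant factors of ∂_1 are all 1, so H_0 ≅ Z.
  H_1: rank ker ∂_1 − rank ∂_2 = (24 − 7) − 15 = 2, and the invariant factors of ∂_2 are all 1, so H_1 ≅ Z^2.
  H_2: rank ker ∂_2 − rank ∂_3 = (16 − 15) − 0 = 1, and there is no ∂_3, so H_2 ≅ Z.

As a check, the Euler characteristic is 8 − 24 + 16 = 0, which agrees with 1 − 2 + 1 = 0.

H_0 = Z,  H_1 = Z^2,  H_2 = Z.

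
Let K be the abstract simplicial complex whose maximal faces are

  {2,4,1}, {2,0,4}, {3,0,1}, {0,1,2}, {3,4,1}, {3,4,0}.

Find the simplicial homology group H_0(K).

Order the vertices as 0 < 1 < 2 < 3 < 4. Listing each simplex with vertices in this order, K has dimension 2 with simplices:

  0-simplices (5): [0], [1], [2], [3], [4]
  1-simplices (9): [0,1], [0,2], [0,3], [0,4], [1,2], [1,3], [1,4], [2,4], [3,4]
  2-simplices (6): [0,1,2], [0,1,3], [0,2,4], [0,3,4], [1,2,4], [1,3,4]

so the chain groups are C_0 ≅ Z^5, C_1 ≅ Z^9, C_2 ≅ Z^6.

Boundary ∂_1: C_1 → C_0 sends each edge [p,q] (with p < q) to q − p. For instance
  ∂[2,4] = [4] − [2].
This gives a 5×9 integer matrix of rank 4; reducing to Smith normal form yields diagonal entries (1,1,1,1).

The boundary map ∂_2: C_2 → C_1 maps a triangle to the signed sum of its edges. For instance
  ∂[0,1,2] = [1,2] − [0,2] + [0,1],
  ∂[0,2,4] = [2,4] − [0,4] + [0,2].
This gives a 9×6 integer matrix of rank 5; reducing to Smith normal form yields diagonal entries (1,1,1,1,1).

Reading off H_k = ker ∂_k / im ∂_{k+1}:

  H_0: rank C_0 − rank ∂_1 = 5 − 4 = 1, and the invariant factors of ∂_1 are all 1, so H_0 = Z.

H_0 = Z.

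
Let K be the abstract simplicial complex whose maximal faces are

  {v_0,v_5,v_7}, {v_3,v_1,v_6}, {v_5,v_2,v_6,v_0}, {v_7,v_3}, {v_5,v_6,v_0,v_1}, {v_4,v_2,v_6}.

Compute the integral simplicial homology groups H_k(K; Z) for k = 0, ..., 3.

H_0 = Z,  H_1 = Z,  H_2 = 0,  H_3 = 0.

Take the total order v_0 < v_1 < v_2 < v_3 < v_4 < v_5 < v_6 < v_7 on the vertex set. Then K (dimension 3) consists of the simplices:

  0-simplices (8): [v_0], [v_1], [v_2], [v_3], [v_4], [v_5], [v_6], [v_7]
  1-simplices (16): (16 of them)
  2-simplices (10): [v_0,v_1,v_5], [v_0,v_1,v_6], [v_0,v_2,v_5], [v_0,v_2,v_6], [v_0,v_5,v_6], [v_0,v_5,v_7], [v_1,v_3,v_6], [v_1,v_5,v_6], [v_2,v_4,v_6], [v_2,v_5,v_6]
  3-simplices (2): [v_0,v_1,v_5,v_6], [v_0,v_2,v_5,v_6]

Hence C_0 ≅ Z^8, C_1 ≅ Z^16, C_2 ≅ Z^10, C_3 ≅ Z^2.

The boundary map ∂_1: C_1 → C_0 maps an edge to its endpoints' difference, ∂[p,q] = q − p. For instance
  ∂[v_1,v_6] = [v_6] − [v_1].
The resulting 8×16 matrix has rank 7, and its Smith normal form has invariant factors (1,1,1,1,1,1,1).

∂_2: C_2 → C_1 maps a triangle to the signed sum of its edges. For instance
  ∂[v_1,v_3,v_6] = [v_3,v_6] − [v_1,v_6] + [v_1,v_3],
  ∂[v_1,v_5,v_6] = [v_5,v_6] − [v_1,v_6] + [v_1,v_5].
As a 16×10 matrix over Z this has rank 8, with invariant factors (1,1,1,1,1,1,1,1).

The boundary map ∂_3: C_3 → C_2 sends each 3-simplex σ to the alternating sum Σ_i (−1)^i (σ with its i-th vertex removed). For instance
  ∂[v_0,v_2,v_5,v_6] = [v_2,v_5,v_6] − [v_0,v_5,v_6] + [v_0,v_2,v_6] − [v_0,v_2,v_5],
  ∂[v_0,v_1,v_5,v_6] = [v_1,v_5,v_6] − [v_0,v_5,v_6] + [v_0,v_1,v_6] − [v_0,v_1,v_5].
The resulting 10×2 matrix has rank 2, and its Smith normal form has invariant factors (1,1).

Reading off H_k = ker ∂_k / im ∂_{k+1}:

  H_0: rank C_0 − rank ∂_1 = 8 − 7 = 1, and the invariant factors of ∂_1 are all 1, so H_0 ≅ Z.
  H_1: rank ker ∂_1 − rank ∂_2 = (16 − 7) − 8 = 1, and the invariant factors of ∂_2 are all 1, so H_1 ≅ Z.
  H_2: rank ker ∂_2 − rank ∂_3 = (10 − 8) − 2 = 0, and the invariant factors of ∂_3 are all 1, so H_2 ≅ 0.
  H_3: rank ker ∂_3 − rank ∂_4 = (2 − 2) − 0 = 0, and there is no ∂_4, so H_3 ≅ 0.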